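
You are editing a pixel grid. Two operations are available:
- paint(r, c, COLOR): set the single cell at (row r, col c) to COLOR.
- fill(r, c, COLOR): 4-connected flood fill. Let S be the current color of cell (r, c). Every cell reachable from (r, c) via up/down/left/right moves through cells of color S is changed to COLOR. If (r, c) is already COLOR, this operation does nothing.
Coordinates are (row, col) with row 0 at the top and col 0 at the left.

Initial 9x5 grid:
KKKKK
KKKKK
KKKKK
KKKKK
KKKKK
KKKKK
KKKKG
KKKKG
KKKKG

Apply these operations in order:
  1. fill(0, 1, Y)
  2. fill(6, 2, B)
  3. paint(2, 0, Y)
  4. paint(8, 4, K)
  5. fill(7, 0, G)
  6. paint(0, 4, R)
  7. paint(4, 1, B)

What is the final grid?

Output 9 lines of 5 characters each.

Answer: GGGGR
GGGGG
YGGGG
GGGGG
GBGGG
GGGGG
GGGGG
GGGGG
GGGGK

Derivation:
After op 1 fill(0,1,Y) [42 cells changed]:
YYYYY
YYYYY
YYYYY
YYYYY
YYYYY
YYYYY
YYYYG
YYYYG
YYYYG
After op 2 fill(6,2,B) [42 cells changed]:
BBBBB
BBBBB
BBBBB
BBBBB
BBBBB
BBBBB
BBBBG
BBBBG
BBBBG
After op 3 paint(2,0,Y):
BBBBB
BBBBB
YBBBB
BBBBB
BBBBB
BBBBB
BBBBG
BBBBG
BBBBG
After op 4 paint(8,4,K):
BBBBB
BBBBB
YBBBB
BBBBB
BBBBB
BBBBB
BBBBG
BBBBG
BBBBK
After op 5 fill(7,0,G) [41 cells changed]:
GGGGG
GGGGG
YGGGG
GGGGG
GGGGG
GGGGG
GGGGG
GGGGG
GGGGK
After op 6 paint(0,4,R):
GGGGR
GGGGG
YGGGG
GGGGG
GGGGG
GGGGG
GGGGG
GGGGG
GGGGK
After op 7 paint(4,1,B):
GGGGR
GGGGG
YGGGG
GGGGG
GBGGG
GGGGG
GGGGG
GGGGG
GGGGK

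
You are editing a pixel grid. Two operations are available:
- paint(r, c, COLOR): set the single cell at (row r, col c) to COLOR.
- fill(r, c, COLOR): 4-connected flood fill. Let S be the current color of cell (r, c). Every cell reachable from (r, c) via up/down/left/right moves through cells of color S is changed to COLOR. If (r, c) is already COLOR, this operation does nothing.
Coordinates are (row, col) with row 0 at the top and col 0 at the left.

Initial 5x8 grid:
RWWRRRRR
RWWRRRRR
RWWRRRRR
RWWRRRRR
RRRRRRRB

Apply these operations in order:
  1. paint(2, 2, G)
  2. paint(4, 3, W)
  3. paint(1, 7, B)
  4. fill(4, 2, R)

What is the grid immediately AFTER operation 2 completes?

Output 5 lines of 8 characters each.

Answer: RWWRRRRR
RWWRRRRR
RWGRRRRR
RWWRRRRR
RRRWRRRB

Derivation:
After op 1 paint(2,2,G):
RWWRRRRR
RWWRRRRR
RWGRRRRR
RWWRRRRR
RRRRRRRB
After op 2 paint(4,3,W):
RWWRRRRR
RWWRRRRR
RWGRRRRR
RWWRRRRR
RRRWRRRB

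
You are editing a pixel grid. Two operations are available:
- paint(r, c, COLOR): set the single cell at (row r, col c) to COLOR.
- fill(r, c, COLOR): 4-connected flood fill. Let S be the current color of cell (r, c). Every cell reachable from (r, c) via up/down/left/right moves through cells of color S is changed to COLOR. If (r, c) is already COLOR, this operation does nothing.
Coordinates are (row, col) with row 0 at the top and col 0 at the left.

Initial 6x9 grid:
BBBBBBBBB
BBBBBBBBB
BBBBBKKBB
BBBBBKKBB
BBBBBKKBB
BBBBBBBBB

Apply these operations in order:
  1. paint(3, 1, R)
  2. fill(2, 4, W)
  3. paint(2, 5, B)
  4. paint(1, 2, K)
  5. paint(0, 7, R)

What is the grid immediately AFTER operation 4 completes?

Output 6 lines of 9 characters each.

Answer: WWWWWWWWW
WWKWWWWWW
WWWWWBKWW
WRWWWKKWW
WWWWWKKWW
WWWWWWWWW

Derivation:
After op 1 paint(3,1,R):
BBBBBBBBB
BBBBBBBBB
BBBBBKKBB
BRBBBKKBB
BBBBBKKBB
BBBBBBBBB
After op 2 fill(2,4,W) [47 cells changed]:
WWWWWWWWW
WWWWWWWWW
WWWWWKKWW
WRWWWKKWW
WWWWWKKWW
WWWWWWWWW
After op 3 paint(2,5,B):
WWWWWWWWW
WWWWWWWWW
WWWWWBKWW
WRWWWKKWW
WWWWWKKWW
WWWWWWWWW
After op 4 paint(1,2,K):
WWWWWWWWW
WWKWWWWWW
WWWWWBKWW
WRWWWKKWW
WWWWWKKWW
WWWWWWWWW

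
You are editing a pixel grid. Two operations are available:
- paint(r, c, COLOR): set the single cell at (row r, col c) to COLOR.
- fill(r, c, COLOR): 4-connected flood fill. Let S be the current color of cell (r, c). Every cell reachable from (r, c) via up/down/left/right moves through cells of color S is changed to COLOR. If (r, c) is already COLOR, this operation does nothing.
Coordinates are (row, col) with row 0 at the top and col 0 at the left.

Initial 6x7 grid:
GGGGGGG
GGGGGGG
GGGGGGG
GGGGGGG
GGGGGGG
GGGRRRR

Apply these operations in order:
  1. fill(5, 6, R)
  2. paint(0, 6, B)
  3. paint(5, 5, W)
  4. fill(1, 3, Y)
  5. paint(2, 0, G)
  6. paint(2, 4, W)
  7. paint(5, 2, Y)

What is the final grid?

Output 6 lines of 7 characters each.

After op 1 fill(5,6,R) [0 cells changed]:
GGGGGGG
GGGGGGG
GGGGGGG
GGGGGGG
GGGGGGG
GGGRRRR
After op 2 paint(0,6,B):
GGGGGGB
GGGGGGG
GGGGGGG
GGGGGGG
GGGGGGG
GGGRRRR
After op 3 paint(5,5,W):
GGGGGGB
GGGGGGG
GGGGGGG
GGGGGGG
GGGGGGG
GGGRRWR
After op 4 fill(1,3,Y) [37 cells changed]:
YYYYYYB
YYYYYYY
YYYYYYY
YYYYYYY
YYYYYYY
YYYRRWR
After op 5 paint(2,0,G):
YYYYYYB
YYYYYYY
GYYYYYY
YYYYYYY
YYYYYYY
YYYRRWR
After op 6 paint(2,4,W):
YYYYYYB
YYYYYYY
GYYYWYY
YYYYYYY
YYYYYYY
YYYRRWR
After op 7 paint(5,2,Y):
YYYYYYB
YYYYYYY
GYYYWYY
YYYYYYY
YYYYYYY
YYYRRWR

Answer: YYYYYYB
YYYYYYY
GYYYWYY
YYYYYYY
YYYYYYY
YYYRRWR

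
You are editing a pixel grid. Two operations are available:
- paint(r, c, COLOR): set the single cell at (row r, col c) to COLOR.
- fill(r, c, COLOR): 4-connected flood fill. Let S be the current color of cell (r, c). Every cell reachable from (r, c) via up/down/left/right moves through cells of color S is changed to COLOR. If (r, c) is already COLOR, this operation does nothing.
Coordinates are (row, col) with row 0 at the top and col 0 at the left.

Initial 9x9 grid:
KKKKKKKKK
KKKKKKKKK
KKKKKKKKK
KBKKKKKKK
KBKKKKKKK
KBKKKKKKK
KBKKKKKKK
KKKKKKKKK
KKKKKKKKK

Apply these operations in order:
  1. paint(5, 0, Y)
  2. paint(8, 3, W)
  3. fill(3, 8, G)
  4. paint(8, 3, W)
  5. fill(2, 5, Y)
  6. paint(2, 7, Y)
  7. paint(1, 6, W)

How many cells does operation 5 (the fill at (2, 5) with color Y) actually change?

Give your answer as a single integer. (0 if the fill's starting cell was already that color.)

Answer: 75

Derivation:
After op 1 paint(5,0,Y):
KKKKKKKKK
KKKKKKKKK
KKKKKKKKK
KBKKKKKKK
KBKKKKKKK
YBKKKKKKK
KBKKKKKKK
KKKKKKKKK
KKKKKKKKK
After op 2 paint(8,3,W):
KKKKKKKKK
KKKKKKKKK
KKKKKKKKK
KBKKKKKKK
KBKKKKKKK
YBKKKKKKK
KBKKKKKKK
KKKKKKKKK
KKKWKKKKK
After op 3 fill(3,8,G) [75 cells changed]:
GGGGGGGGG
GGGGGGGGG
GGGGGGGGG
GBGGGGGGG
GBGGGGGGG
YBGGGGGGG
GBGGGGGGG
GGGGGGGGG
GGGWGGGGG
After op 4 paint(8,3,W):
GGGGGGGGG
GGGGGGGGG
GGGGGGGGG
GBGGGGGGG
GBGGGGGGG
YBGGGGGGG
GBGGGGGGG
GGGGGGGGG
GGGWGGGGG
After op 5 fill(2,5,Y) [75 cells changed]:
YYYYYYYYY
YYYYYYYYY
YYYYYYYYY
YBYYYYYYY
YBYYYYYYY
YBYYYYYYY
YBYYYYYYY
YYYYYYYYY
YYYWYYYYY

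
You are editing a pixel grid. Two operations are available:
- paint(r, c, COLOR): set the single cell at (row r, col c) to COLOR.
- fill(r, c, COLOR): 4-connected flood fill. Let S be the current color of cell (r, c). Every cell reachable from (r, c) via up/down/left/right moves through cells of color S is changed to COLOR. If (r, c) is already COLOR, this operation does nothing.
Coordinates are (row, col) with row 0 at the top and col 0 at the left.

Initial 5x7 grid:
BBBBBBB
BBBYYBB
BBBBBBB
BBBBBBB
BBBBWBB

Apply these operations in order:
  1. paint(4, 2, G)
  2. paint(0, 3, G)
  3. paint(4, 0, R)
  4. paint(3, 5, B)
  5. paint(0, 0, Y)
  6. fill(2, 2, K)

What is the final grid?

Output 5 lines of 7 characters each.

After op 1 paint(4,2,G):
BBBBBBB
BBBYYBB
BBBBBBB
BBBBBBB
BBGBWBB
After op 2 paint(0,3,G):
BBBGBBB
BBBYYBB
BBBBBBB
BBBBBBB
BBGBWBB
After op 3 paint(4,0,R):
BBBGBBB
BBBYYBB
BBBBBBB
BBBBBBB
RBGBWBB
After op 4 paint(3,5,B):
BBBGBBB
BBBYYBB
BBBBBBB
BBBBBBB
RBGBWBB
After op 5 paint(0,0,Y):
YBBGBBB
BBBYYBB
BBBBBBB
BBBBBBB
RBGBWBB
After op 6 fill(2,2,K) [28 cells changed]:
YKKGKKK
KKKYYKK
KKKKKKK
KKKKKKK
RKGKWKK

Answer: YKKGKKK
KKKYYKK
KKKKKKK
KKKKKKK
RKGKWKK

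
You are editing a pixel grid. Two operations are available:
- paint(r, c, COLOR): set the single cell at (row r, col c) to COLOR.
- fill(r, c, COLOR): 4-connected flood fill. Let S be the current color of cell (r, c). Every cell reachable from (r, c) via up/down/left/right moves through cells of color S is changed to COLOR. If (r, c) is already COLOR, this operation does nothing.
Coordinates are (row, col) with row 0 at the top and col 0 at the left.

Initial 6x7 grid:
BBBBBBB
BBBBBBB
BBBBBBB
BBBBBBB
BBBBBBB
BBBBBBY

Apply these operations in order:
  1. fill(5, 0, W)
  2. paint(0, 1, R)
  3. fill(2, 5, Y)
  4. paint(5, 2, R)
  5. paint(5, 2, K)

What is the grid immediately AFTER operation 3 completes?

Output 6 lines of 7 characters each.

After op 1 fill(5,0,W) [41 cells changed]:
WWWWWWW
WWWWWWW
WWWWWWW
WWWWWWW
WWWWWWW
WWWWWWY
After op 2 paint(0,1,R):
WRWWWWW
WWWWWWW
WWWWWWW
WWWWWWW
WWWWWWW
WWWWWWY
After op 3 fill(2,5,Y) [40 cells changed]:
YRYYYYY
YYYYYYY
YYYYYYY
YYYYYYY
YYYYYYY
YYYYYYY

Answer: YRYYYYY
YYYYYYY
YYYYYYY
YYYYYYY
YYYYYYY
YYYYYYY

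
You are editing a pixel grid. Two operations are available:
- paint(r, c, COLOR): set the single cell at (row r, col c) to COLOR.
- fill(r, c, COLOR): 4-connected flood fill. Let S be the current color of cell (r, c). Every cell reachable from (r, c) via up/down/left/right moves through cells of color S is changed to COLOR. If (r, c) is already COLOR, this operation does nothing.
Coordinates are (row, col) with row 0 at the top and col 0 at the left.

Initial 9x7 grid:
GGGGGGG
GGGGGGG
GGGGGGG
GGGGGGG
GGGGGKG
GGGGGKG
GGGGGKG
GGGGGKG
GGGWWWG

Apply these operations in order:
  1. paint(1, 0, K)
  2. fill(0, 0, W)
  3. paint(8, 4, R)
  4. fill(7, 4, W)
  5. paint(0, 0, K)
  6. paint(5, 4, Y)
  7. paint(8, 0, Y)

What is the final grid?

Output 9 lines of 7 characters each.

After op 1 paint(1,0,K):
GGGGGGG
KGGGGGG
GGGGGGG
GGGGGGG
GGGGGKG
GGGGGKG
GGGGGKG
GGGGGKG
GGGWWWG
After op 2 fill(0,0,W) [55 cells changed]:
WWWWWWW
KWWWWWW
WWWWWWW
WWWWWWW
WWWWWKW
WWWWWKW
WWWWWKW
WWWWWKW
WWWWWWW
After op 3 paint(8,4,R):
WWWWWWW
KWWWWWW
WWWWWWW
WWWWWWW
WWWWWKW
WWWWWKW
WWWWWKW
WWWWWKW
WWWWRWW
After op 4 fill(7,4,W) [0 cells changed]:
WWWWWWW
KWWWWWW
WWWWWWW
WWWWWWW
WWWWWKW
WWWWWKW
WWWWWKW
WWWWWKW
WWWWRWW
After op 5 paint(0,0,K):
KWWWWWW
KWWWWWW
WWWWWWW
WWWWWWW
WWWWWKW
WWWWWKW
WWWWWKW
WWWWWKW
WWWWRWW
After op 6 paint(5,4,Y):
KWWWWWW
KWWWWWW
WWWWWWW
WWWWWWW
WWWWWKW
WWWWYKW
WWWWWKW
WWWWWKW
WWWWRWW
After op 7 paint(8,0,Y):
KWWWWWW
KWWWWWW
WWWWWWW
WWWWWWW
WWWWWKW
WWWWYKW
WWWWWKW
WWWWWKW
YWWWRWW

Answer: KWWWWWW
KWWWWWW
WWWWWWW
WWWWWWW
WWWWWKW
WWWWYKW
WWWWWKW
WWWWWKW
YWWWRWW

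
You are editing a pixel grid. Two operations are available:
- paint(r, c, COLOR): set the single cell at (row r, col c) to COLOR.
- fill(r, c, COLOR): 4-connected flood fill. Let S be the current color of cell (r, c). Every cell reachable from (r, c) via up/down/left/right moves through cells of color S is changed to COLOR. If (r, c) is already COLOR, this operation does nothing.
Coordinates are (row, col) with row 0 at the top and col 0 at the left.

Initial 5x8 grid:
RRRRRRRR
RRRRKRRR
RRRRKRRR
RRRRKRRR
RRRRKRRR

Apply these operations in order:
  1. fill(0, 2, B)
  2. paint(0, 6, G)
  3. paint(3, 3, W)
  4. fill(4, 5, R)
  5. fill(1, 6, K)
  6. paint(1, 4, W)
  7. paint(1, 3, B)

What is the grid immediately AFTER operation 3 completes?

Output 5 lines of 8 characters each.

After op 1 fill(0,2,B) [36 cells changed]:
BBBBBBBB
BBBBKBBB
BBBBKBBB
BBBBKBBB
BBBBKBBB
After op 2 paint(0,6,G):
BBBBBBGB
BBBBKBBB
BBBBKBBB
BBBBKBBB
BBBBKBBB
After op 3 paint(3,3,W):
BBBBBBGB
BBBBKBBB
BBBBKBBB
BBBWKBBB
BBBBKBBB

Answer: BBBBBBGB
BBBBKBBB
BBBBKBBB
BBBWKBBB
BBBBKBBB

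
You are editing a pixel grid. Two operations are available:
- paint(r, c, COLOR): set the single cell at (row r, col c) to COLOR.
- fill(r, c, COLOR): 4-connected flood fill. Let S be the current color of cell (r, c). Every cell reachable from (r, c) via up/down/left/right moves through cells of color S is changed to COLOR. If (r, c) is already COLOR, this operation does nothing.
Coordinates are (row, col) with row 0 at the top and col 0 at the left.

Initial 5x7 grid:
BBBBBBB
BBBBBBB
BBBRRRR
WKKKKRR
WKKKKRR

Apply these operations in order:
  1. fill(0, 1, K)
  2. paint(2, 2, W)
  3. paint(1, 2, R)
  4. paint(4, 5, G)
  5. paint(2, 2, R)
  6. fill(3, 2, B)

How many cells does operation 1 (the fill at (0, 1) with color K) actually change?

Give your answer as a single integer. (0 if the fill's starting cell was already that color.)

Answer: 17

Derivation:
After op 1 fill(0,1,K) [17 cells changed]:
KKKKKKK
KKKKKKK
KKKRRRR
WKKKKRR
WKKKKRR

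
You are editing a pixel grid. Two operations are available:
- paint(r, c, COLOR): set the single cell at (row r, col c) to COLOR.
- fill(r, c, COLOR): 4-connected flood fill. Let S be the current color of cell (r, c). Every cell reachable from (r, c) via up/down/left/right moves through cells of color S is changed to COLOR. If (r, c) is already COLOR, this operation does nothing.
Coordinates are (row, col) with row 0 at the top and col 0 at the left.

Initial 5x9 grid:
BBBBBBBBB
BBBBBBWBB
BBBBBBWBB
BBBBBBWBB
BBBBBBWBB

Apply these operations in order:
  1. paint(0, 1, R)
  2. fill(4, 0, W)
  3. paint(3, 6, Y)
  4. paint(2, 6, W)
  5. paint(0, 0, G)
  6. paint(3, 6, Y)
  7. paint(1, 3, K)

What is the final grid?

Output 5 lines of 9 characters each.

Answer: GRWWWWWWW
WWWKWWWWW
WWWWWWWWW
WWWWWWYWW
WWWWWWWWW

Derivation:
After op 1 paint(0,1,R):
BRBBBBBBB
BBBBBBWBB
BBBBBBWBB
BBBBBBWBB
BBBBBBWBB
After op 2 fill(4,0,W) [40 cells changed]:
WRWWWWWWW
WWWWWWWWW
WWWWWWWWW
WWWWWWWWW
WWWWWWWWW
After op 3 paint(3,6,Y):
WRWWWWWWW
WWWWWWWWW
WWWWWWWWW
WWWWWWYWW
WWWWWWWWW
After op 4 paint(2,6,W):
WRWWWWWWW
WWWWWWWWW
WWWWWWWWW
WWWWWWYWW
WWWWWWWWW
After op 5 paint(0,0,G):
GRWWWWWWW
WWWWWWWWW
WWWWWWWWW
WWWWWWYWW
WWWWWWWWW
After op 6 paint(3,6,Y):
GRWWWWWWW
WWWWWWWWW
WWWWWWWWW
WWWWWWYWW
WWWWWWWWW
After op 7 paint(1,3,K):
GRWWWWWWW
WWWKWWWWW
WWWWWWWWW
WWWWWWYWW
WWWWWWWWW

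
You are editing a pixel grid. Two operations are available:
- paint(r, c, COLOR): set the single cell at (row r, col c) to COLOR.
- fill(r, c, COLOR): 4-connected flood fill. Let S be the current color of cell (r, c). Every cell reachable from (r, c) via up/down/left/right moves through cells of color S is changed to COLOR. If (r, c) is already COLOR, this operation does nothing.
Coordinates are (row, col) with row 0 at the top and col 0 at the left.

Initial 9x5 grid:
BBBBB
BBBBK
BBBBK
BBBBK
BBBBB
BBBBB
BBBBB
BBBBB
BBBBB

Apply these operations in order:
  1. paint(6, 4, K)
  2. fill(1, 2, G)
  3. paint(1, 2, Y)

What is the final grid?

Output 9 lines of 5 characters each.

After op 1 paint(6,4,K):
BBBBB
BBBBK
BBBBK
BBBBK
BBBBB
BBBBB
BBBBK
BBBBB
BBBBB
After op 2 fill(1,2,G) [41 cells changed]:
GGGGG
GGGGK
GGGGK
GGGGK
GGGGG
GGGGG
GGGGK
GGGGG
GGGGG
After op 3 paint(1,2,Y):
GGGGG
GGYGK
GGGGK
GGGGK
GGGGG
GGGGG
GGGGK
GGGGG
GGGGG

Answer: GGGGG
GGYGK
GGGGK
GGGGK
GGGGG
GGGGG
GGGGK
GGGGG
GGGGG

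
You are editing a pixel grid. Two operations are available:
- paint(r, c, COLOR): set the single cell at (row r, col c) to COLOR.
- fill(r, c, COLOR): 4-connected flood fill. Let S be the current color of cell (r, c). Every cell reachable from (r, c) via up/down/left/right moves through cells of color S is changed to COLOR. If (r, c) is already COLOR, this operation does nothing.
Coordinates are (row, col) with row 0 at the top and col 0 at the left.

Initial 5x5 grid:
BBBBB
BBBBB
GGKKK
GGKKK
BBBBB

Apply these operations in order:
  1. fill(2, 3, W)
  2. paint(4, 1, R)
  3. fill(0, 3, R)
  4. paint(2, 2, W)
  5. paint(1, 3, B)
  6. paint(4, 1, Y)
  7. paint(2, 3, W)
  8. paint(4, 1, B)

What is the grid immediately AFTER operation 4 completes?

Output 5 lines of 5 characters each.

After op 1 fill(2,3,W) [6 cells changed]:
BBBBB
BBBBB
GGWWW
GGWWW
BBBBB
After op 2 paint(4,1,R):
BBBBB
BBBBB
GGWWW
GGWWW
BRBBB
After op 3 fill(0,3,R) [10 cells changed]:
RRRRR
RRRRR
GGWWW
GGWWW
BRBBB
After op 4 paint(2,2,W):
RRRRR
RRRRR
GGWWW
GGWWW
BRBBB

Answer: RRRRR
RRRRR
GGWWW
GGWWW
BRBBB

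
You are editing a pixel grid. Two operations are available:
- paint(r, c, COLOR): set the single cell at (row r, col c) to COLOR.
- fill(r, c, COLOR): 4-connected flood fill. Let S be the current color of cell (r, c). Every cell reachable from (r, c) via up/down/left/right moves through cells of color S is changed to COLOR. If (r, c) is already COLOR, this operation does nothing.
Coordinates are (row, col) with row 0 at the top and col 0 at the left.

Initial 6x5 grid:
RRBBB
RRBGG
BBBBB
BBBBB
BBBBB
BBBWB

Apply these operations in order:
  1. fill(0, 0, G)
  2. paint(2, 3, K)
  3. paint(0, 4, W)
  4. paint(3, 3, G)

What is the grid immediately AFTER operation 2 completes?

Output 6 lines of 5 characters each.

After op 1 fill(0,0,G) [4 cells changed]:
GGBBB
GGBGG
BBBBB
BBBBB
BBBBB
BBBWB
After op 2 paint(2,3,K):
GGBBB
GGBGG
BBBKB
BBBBB
BBBBB
BBBWB

Answer: GGBBB
GGBGG
BBBKB
BBBBB
BBBBB
BBBWB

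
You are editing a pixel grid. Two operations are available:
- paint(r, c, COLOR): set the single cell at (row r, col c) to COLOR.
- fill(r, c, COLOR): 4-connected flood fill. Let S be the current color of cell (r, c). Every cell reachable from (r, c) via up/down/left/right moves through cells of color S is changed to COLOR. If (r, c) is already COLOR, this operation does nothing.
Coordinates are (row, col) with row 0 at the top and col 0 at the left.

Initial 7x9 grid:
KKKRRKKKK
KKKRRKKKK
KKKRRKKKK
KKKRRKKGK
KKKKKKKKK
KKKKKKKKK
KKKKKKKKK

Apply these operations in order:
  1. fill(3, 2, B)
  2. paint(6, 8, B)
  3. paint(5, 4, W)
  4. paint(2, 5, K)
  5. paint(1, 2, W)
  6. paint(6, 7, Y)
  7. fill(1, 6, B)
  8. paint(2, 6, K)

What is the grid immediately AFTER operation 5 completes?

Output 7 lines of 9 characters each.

After op 1 fill(3,2,B) [54 cells changed]:
BBBRRBBBB
BBBRRBBBB
BBBRRBBBB
BBBRRBBGB
BBBBBBBBB
BBBBBBBBB
BBBBBBBBB
After op 2 paint(6,8,B):
BBBRRBBBB
BBBRRBBBB
BBBRRBBBB
BBBRRBBGB
BBBBBBBBB
BBBBBBBBB
BBBBBBBBB
After op 3 paint(5,4,W):
BBBRRBBBB
BBBRRBBBB
BBBRRBBBB
BBBRRBBGB
BBBBBBBBB
BBBBWBBBB
BBBBBBBBB
After op 4 paint(2,5,K):
BBBRRBBBB
BBBRRBBBB
BBBRRKBBB
BBBRRBBGB
BBBBBBBBB
BBBBWBBBB
BBBBBBBBB
After op 5 paint(1,2,W):
BBBRRBBBB
BBWRRBBBB
BBBRRKBBB
BBBRRBBGB
BBBBBBBBB
BBBBWBBBB
BBBBBBBBB

Answer: BBBRRBBBB
BBWRRBBBB
BBBRRKBBB
BBBRRBBGB
BBBBBBBBB
BBBBWBBBB
BBBBBBBBB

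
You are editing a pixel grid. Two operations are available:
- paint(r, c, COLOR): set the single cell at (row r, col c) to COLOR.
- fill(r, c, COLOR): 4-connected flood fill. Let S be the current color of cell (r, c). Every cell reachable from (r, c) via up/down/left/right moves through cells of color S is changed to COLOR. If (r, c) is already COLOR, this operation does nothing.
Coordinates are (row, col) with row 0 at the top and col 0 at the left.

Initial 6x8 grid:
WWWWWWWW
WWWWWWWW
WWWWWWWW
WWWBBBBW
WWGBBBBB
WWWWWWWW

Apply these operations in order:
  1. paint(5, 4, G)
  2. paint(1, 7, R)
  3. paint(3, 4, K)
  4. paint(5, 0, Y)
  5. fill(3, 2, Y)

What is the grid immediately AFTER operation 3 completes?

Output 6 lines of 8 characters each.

Answer: WWWWWWWW
WWWWWWWR
WWWWWWWW
WWWBKBBW
WWGBBBBB
WWWWGWWW

Derivation:
After op 1 paint(5,4,G):
WWWWWWWW
WWWWWWWW
WWWWWWWW
WWWBBBBW
WWGBBBBB
WWWWGWWW
After op 2 paint(1,7,R):
WWWWWWWW
WWWWWWWR
WWWWWWWW
WWWBBBBW
WWGBBBBB
WWWWGWWW
After op 3 paint(3,4,K):
WWWWWWWW
WWWWWWWR
WWWWWWWW
WWWBKBBW
WWGBBBBB
WWWWGWWW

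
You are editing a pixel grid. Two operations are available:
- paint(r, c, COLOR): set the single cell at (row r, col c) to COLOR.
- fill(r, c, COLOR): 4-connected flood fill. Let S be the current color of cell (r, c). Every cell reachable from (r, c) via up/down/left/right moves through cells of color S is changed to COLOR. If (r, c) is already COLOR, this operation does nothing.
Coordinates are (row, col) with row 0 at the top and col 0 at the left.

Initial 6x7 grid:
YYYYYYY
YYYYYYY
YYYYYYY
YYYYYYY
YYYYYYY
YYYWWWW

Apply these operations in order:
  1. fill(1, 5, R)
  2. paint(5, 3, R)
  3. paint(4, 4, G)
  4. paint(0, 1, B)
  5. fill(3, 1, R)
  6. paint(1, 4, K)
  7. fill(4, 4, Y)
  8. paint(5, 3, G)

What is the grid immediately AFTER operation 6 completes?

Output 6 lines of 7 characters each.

Answer: RBRRRRR
RRRRKRR
RRRRRRR
RRRRRRR
RRRRGRR
RRRRWWW

Derivation:
After op 1 fill(1,5,R) [38 cells changed]:
RRRRRRR
RRRRRRR
RRRRRRR
RRRRRRR
RRRRRRR
RRRWWWW
After op 2 paint(5,3,R):
RRRRRRR
RRRRRRR
RRRRRRR
RRRRRRR
RRRRRRR
RRRRWWW
After op 3 paint(4,4,G):
RRRRRRR
RRRRRRR
RRRRRRR
RRRRRRR
RRRRGRR
RRRRWWW
After op 4 paint(0,1,B):
RBRRRRR
RRRRRRR
RRRRRRR
RRRRRRR
RRRRGRR
RRRRWWW
After op 5 fill(3,1,R) [0 cells changed]:
RBRRRRR
RRRRRRR
RRRRRRR
RRRRRRR
RRRRGRR
RRRRWWW
After op 6 paint(1,4,K):
RBRRRRR
RRRRKRR
RRRRRRR
RRRRRRR
RRRRGRR
RRRRWWW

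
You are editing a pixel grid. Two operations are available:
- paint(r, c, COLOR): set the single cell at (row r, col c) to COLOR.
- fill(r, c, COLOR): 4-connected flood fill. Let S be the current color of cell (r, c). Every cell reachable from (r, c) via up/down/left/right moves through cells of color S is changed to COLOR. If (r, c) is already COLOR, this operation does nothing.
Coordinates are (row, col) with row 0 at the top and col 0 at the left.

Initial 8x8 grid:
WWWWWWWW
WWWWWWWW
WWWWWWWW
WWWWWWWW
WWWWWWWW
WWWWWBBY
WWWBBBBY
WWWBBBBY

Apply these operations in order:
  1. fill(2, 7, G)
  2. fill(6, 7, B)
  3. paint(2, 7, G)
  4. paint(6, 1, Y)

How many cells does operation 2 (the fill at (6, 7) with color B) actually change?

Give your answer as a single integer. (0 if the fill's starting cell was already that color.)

After op 1 fill(2,7,G) [51 cells changed]:
GGGGGGGG
GGGGGGGG
GGGGGGGG
GGGGGGGG
GGGGGGGG
GGGGGBBY
GGGBBBBY
GGGBBBBY
After op 2 fill(6,7,B) [3 cells changed]:
GGGGGGGG
GGGGGGGG
GGGGGGGG
GGGGGGGG
GGGGGGGG
GGGGGBBB
GGGBBBBB
GGGBBBBB

Answer: 3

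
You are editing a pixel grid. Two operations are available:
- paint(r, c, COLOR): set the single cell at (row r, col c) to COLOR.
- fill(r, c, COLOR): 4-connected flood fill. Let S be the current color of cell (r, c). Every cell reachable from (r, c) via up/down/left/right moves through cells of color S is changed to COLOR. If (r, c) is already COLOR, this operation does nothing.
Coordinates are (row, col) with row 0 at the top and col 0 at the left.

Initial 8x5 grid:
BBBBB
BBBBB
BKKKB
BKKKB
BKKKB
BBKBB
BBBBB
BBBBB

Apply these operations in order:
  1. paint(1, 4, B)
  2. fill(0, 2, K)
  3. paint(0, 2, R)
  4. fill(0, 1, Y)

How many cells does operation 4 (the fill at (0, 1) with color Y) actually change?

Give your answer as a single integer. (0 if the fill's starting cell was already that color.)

Answer: 39

Derivation:
After op 1 paint(1,4,B):
BBBBB
BBBBB
BKKKB
BKKKB
BKKKB
BBKBB
BBBBB
BBBBB
After op 2 fill(0,2,K) [30 cells changed]:
KKKKK
KKKKK
KKKKK
KKKKK
KKKKK
KKKKK
KKKKK
KKKKK
After op 3 paint(0,2,R):
KKRKK
KKKKK
KKKKK
KKKKK
KKKKK
KKKKK
KKKKK
KKKKK
After op 4 fill(0,1,Y) [39 cells changed]:
YYRYY
YYYYY
YYYYY
YYYYY
YYYYY
YYYYY
YYYYY
YYYYY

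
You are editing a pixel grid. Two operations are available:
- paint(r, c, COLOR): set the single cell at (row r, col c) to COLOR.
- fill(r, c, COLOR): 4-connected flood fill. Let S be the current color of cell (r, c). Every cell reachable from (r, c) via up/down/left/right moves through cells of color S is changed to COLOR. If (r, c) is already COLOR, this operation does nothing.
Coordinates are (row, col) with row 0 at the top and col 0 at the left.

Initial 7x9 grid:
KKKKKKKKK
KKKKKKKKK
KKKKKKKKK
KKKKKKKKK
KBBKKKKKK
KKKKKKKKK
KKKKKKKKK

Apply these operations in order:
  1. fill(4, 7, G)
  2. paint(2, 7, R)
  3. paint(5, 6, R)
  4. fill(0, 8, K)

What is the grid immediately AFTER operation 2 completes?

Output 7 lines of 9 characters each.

Answer: GGGGGGGGG
GGGGGGGGG
GGGGGGGRG
GGGGGGGGG
GBBGGGGGG
GGGGGGGGG
GGGGGGGGG

Derivation:
After op 1 fill(4,7,G) [61 cells changed]:
GGGGGGGGG
GGGGGGGGG
GGGGGGGGG
GGGGGGGGG
GBBGGGGGG
GGGGGGGGG
GGGGGGGGG
After op 2 paint(2,7,R):
GGGGGGGGG
GGGGGGGGG
GGGGGGGRG
GGGGGGGGG
GBBGGGGGG
GGGGGGGGG
GGGGGGGGG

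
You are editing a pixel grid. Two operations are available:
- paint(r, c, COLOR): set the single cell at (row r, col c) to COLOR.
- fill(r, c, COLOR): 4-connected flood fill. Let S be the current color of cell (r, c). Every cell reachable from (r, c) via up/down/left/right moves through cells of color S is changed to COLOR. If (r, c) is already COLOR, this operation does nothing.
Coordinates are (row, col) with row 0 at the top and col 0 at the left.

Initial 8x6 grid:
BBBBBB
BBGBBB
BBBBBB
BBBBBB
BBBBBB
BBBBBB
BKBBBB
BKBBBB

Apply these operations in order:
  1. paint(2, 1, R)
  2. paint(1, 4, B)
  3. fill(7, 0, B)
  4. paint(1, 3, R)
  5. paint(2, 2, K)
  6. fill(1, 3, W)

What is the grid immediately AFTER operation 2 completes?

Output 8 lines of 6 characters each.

After op 1 paint(2,1,R):
BBBBBB
BBGBBB
BRBBBB
BBBBBB
BBBBBB
BBBBBB
BKBBBB
BKBBBB
After op 2 paint(1,4,B):
BBBBBB
BBGBBB
BRBBBB
BBBBBB
BBBBBB
BBBBBB
BKBBBB
BKBBBB

Answer: BBBBBB
BBGBBB
BRBBBB
BBBBBB
BBBBBB
BBBBBB
BKBBBB
BKBBBB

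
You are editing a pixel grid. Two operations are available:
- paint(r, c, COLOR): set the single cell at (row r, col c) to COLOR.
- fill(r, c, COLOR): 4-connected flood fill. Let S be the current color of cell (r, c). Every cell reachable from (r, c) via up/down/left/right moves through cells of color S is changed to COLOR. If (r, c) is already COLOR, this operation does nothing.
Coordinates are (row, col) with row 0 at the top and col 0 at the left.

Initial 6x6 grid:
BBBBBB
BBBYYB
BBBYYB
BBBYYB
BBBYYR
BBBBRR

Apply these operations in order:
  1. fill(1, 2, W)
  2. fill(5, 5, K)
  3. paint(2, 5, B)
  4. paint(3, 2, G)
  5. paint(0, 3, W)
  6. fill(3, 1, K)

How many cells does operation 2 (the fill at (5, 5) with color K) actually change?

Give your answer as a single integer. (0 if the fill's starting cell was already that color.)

Answer: 3

Derivation:
After op 1 fill(1,2,W) [25 cells changed]:
WWWWWW
WWWYYW
WWWYYW
WWWYYW
WWWYYR
WWWWRR
After op 2 fill(5,5,K) [3 cells changed]:
WWWWWW
WWWYYW
WWWYYW
WWWYYW
WWWYYK
WWWWKK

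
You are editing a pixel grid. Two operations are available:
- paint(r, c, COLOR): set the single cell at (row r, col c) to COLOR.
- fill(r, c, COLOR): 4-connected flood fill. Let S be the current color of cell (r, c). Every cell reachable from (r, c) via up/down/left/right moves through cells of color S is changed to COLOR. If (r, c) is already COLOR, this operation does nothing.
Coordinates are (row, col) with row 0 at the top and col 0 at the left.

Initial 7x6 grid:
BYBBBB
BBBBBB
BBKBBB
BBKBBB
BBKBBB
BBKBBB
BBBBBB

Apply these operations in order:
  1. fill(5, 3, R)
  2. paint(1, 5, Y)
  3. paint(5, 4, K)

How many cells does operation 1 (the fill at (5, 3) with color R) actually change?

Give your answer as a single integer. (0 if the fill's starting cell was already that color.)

Answer: 37

Derivation:
After op 1 fill(5,3,R) [37 cells changed]:
RYRRRR
RRRRRR
RRKRRR
RRKRRR
RRKRRR
RRKRRR
RRRRRR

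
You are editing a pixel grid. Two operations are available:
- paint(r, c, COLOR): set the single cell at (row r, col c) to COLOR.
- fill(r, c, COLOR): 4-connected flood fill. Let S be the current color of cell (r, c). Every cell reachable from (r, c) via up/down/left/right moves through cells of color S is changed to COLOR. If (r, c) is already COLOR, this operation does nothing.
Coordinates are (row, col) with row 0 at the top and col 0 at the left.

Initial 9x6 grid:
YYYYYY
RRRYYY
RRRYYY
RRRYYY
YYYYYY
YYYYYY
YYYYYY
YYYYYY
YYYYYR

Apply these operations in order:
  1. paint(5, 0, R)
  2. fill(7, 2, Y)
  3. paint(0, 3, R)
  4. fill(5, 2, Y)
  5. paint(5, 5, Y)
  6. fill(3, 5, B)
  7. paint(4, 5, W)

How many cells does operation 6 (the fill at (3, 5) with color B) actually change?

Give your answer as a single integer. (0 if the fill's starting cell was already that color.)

Answer: 39

Derivation:
After op 1 paint(5,0,R):
YYYYYY
RRRYYY
RRRYYY
RRRYYY
YYYYYY
RYYYYY
YYYYYY
YYYYYY
YYYYYR
After op 2 fill(7,2,Y) [0 cells changed]:
YYYYYY
RRRYYY
RRRYYY
RRRYYY
YYYYYY
RYYYYY
YYYYYY
YYYYYY
YYYYYR
After op 3 paint(0,3,R):
YYYRYY
RRRYYY
RRRYYY
RRRYYY
YYYYYY
RYYYYY
YYYYYY
YYYYYY
YYYYYR
After op 4 fill(5,2,Y) [0 cells changed]:
YYYRYY
RRRYYY
RRRYYY
RRRYYY
YYYYYY
RYYYYY
YYYYYY
YYYYYY
YYYYYR
After op 5 paint(5,5,Y):
YYYRYY
RRRYYY
RRRYYY
RRRYYY
YYYYYY
RYYYYY
YYYYYY
YYYYYY
YYYYYR
After op 6 fill(3,5,B) [39 cells changed]:
YYYRBB
RRRBBB
RRRBBB
RRRBBB
BBBBBB
RBBBBB
BBBBBB
BBBBBB
BBBBBR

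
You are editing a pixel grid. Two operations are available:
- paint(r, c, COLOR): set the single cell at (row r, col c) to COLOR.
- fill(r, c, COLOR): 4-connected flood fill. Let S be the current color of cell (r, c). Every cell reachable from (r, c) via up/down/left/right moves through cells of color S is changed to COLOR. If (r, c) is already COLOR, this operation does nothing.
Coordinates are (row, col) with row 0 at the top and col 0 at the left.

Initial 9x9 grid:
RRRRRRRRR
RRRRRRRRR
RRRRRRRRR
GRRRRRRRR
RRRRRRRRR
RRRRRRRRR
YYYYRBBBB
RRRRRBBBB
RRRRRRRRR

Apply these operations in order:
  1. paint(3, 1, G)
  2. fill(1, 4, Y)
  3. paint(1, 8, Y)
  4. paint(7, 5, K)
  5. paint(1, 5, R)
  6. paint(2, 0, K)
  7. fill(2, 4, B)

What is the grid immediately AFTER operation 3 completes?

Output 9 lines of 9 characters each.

Answer: YYYYYYYYY
YYYYYYYYY
YYYYYYYYY
GGYYYYYYY
YYYYYYYYY
YYYYYYYYY
YYYYYBBBB
YYYYYBBBB
YYYYYYYYY

Derivation:
After op 1 paint(3,1,G):
RRRRRRRRR
RRRRRRRRR
RRRRRRRRR
GGRRRRRRR
RRRRRRRRR
RRRRRRRRR
YYYYRBBBB
RRRRRBBBB
RRRRRRRRR
After op 2 fill(1,4,Y) [67 cells changed]:
YYYYYYYYY
YYYYYYYYY
YYYYYYYYY
GGYYYYYYY
YYYYYYYYY
YYYYYYYYY
YYYYYBBBB
YYYYYBBBB
YYYYYYYYY
After op 3 paint(1,8,Y):
YYYYYYYYY
YYYYYYYYY
YYYYYYYYY
GGYYYYYYY
YYYYYYYYY
YYYYYYYYY
YYYYYBBBB
YYYYYBBBB
YYYYYYYYY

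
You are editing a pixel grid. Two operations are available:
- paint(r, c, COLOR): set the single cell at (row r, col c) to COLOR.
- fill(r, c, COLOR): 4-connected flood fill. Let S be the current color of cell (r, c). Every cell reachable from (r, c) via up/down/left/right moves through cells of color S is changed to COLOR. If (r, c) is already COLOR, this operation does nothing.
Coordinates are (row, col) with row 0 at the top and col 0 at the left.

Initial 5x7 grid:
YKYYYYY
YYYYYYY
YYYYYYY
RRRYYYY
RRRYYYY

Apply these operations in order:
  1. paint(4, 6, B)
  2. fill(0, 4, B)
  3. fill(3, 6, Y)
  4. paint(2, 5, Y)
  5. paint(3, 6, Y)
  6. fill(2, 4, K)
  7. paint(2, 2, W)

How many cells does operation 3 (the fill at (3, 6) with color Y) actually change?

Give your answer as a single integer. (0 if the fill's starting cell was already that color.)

After op 1 paint(4,6,B):
YKYYYYY
YYYYYYY
YYYYYYY
RRRYYYY
RRRYYYB
After op 2 fill(0,4,B) [27 cells changed]:
BKBBBBB
BBBBBBB
BBBBBBB
RRRBBBB
RRRBBBB
After op 3 fill(3,6,Y) [28 cells changed]:
YKYYYYY
YYYYYYY
YYYYYYY
RRRYYYY
RRRYYYY

Answer: 28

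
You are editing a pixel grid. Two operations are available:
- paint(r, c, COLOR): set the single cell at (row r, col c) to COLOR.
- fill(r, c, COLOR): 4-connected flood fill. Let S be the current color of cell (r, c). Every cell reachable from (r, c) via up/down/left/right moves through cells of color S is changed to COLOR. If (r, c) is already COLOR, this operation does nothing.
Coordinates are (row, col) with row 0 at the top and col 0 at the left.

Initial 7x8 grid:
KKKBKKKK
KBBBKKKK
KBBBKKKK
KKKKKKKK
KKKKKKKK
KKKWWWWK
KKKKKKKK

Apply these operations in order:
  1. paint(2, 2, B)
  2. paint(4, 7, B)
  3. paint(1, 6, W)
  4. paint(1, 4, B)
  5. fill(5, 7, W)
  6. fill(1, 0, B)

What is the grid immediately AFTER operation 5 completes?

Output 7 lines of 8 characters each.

After op 1 paint(2,2,B):
KKKBKKKK
KBBBKKKK
KBBBKKKK
KKKKKKKK
KKKKKKKK
KKKWWWWK
KKKKKKKK
After op 2 paint(4,7,B):
KKKBKKKK
KBBBKKKK
KBBBKKKK
KKKKKKKK
KKKKKKKB
KKKWWWWK
KKKKKKKK
After op 3 paint(1,6,W):
KKKBKKKK
KBBBKKWK
KBBBKKKK
KKKKKKKK
KKKKKKKB
KKKWWWWK
KKKKKKKK
After op 4 paint(1,4,B):
KKKBKKKK
KBBBBKWK
KBBBKKKK
KKKKKKKK
KKKKKKKB
KKKWWWWK
KKKKKKKK
After op 5 fill(5,7,W) [42 cells changed]:
WWWBWWWW
WBBBBWWW
WBBBWWWW
WWWWWWWW
WWWWWWWB
WWWWWWWW
WWWWWWWW

Answer: WWWBWWWW
WBBBBWWW
WBBBWWWW
WWWWWWWW
WWWWWWWB
WWWWWWWW
WWWWWWWW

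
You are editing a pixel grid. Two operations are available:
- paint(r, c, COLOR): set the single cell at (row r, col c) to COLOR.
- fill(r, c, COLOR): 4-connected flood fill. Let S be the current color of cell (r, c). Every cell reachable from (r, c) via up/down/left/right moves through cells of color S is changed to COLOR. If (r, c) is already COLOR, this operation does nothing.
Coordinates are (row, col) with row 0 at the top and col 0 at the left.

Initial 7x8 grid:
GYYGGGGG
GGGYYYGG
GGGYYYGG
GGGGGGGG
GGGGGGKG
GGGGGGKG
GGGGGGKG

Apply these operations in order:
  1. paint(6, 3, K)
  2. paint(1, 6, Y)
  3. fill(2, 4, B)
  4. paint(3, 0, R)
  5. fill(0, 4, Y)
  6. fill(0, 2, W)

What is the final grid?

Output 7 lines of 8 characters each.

After op 1 paint(6,3,K):
GYYGGGGG
GGGYYYGG
GGGYYYGG
GGGGGGGG
GGGGGGKG
GGGGGGKG
GGGKGGKG
After op 2 paint(1,6,Y):
GYYGGGGG
GGGYYYYG
GGGYYYGG
GGGGGGGG
GGGGGGKG
GGGGGGKG
GGGKGGKG
After op 3 fill(2,4,B) [7 cells changed]:
GYYGGGGG
GGGBBBBG
GGGBBBGG
GGGGGGGG
GGGGGGKG
GGGGGGKG
GGGKGGKG
After op 4 paint(3,0,R):
GYYGGGGG
GGGBBBBG
GGGBBBGG
RGGGGGGG
GGGGGGKG
GGGGGGKG
GGGKGGKG
After op 5 fill(0,4,Y) [42 cells changed]:
YYYYYYYY
YYYBBBBY
YYYBBBYY
RYYYYYYY
YYYYYYKY
YYYYYYKY
YYYKYYKY
After op 6 fill(0,2,W) [44 cells changed]:
WWWWWWWW
WWWBBBBW
WWWBBBWW
RWWWWWWW
WWWWWWKW
WWWWWWKW
WWWKWWKW

Answer: WWWWWWWW
WWWBBBBW
WWWBBBWW
RWWWWWWW
WWWWWWKW
WWWWWWKW
WWWKWWKW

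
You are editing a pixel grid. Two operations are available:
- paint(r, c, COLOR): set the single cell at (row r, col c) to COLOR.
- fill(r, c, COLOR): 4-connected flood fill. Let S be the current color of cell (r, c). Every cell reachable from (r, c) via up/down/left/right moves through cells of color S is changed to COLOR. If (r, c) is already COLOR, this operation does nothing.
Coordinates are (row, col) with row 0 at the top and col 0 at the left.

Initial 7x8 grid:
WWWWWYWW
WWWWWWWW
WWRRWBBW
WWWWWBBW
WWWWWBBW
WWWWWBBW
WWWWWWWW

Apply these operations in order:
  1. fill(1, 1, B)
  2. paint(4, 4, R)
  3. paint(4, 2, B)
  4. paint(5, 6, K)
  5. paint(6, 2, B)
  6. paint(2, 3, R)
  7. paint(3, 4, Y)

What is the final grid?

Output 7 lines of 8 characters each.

Answer: BBBBBYBB
BBBBBBBB
BBRRBBBB
BBBBYBBB
BBBBRBBB
BBBBBBKB
BBBBBBBB

Derivation:
After op 1 fill(1,1,B) [45 cells changed]:
BBBBBYBB
BBBBBBBB
BBRRBBBB
BBBBBBBB
BBBBBBBB
BBBBBBBB
BBBBBBBB
After op 2 paint(4,4,R):
BBBBBYBB
BBBBBBBB
BBRRBBBB
BBBBBBBB
BBBBRBBB
BBBBBBBB
BBBBBBBB
After op 3 paint(4,2,B):
BBBBBYBB
BBBBBBBB
BBRRBBBB
BBBBBBBB
BBBBRBBB
BBBBBBBB
BBBBBBBB
After op 4 paint(5,6,K):
BBBBBYBB
BBBBBBBB
BBRRBBBB
BBBBBBBB
BBBBRBBB
BBBBBBKB
BBBBBBBB
After op 5 paint(6,2,B):
BBBBBYBB
BBBBBBBB
BBRRBBBB
BBBBBBBB
BBBBRBBB
BBBBBBKB
BBBBBBBB
After op 6 paint(2,3,R):
BBBBBYBB
BBBBBBBB
BBRRBBBB
BBBBBBBB
BBBBRBBB
BBBBBBKB
BBBBBBBB
After op 7 paint(3,4,Y):
BBBBBYBB
BBBBBBBB
BBRRBBBB
BBBBYBBB
BBBBRBBB
BBBBBBKB
BBBBBBBB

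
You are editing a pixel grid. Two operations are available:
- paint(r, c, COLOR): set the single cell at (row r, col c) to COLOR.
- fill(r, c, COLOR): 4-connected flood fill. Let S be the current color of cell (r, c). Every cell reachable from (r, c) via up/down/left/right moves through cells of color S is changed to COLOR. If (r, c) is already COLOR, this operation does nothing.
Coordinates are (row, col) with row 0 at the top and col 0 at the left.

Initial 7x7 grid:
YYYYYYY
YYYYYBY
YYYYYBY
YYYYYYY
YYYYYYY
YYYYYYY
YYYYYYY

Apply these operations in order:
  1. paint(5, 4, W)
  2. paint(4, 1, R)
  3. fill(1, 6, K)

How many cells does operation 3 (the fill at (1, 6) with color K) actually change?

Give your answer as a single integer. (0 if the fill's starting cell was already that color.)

After op 1 paint(5,4,W):
YYYYYYY
YYYYYBY
YYYYYBY
YYYYYYY
YYYYYYY
YYYYWYY
YYYYYYY
After op 2 paint(4,1,R):
YYYYYYY
YYYYYBY
YYYYYBY
YYYYYYY
YRYYYYY
YYYYWYY
YYYYYYY
After op 3 fill(1,6,K) [45 cells changed]:
KKKKKKK
KKKKKBK
KKKKKBK
KKKKKKK
KRKKKKK
KKKKWKK
KKKKKKK

Answer: 45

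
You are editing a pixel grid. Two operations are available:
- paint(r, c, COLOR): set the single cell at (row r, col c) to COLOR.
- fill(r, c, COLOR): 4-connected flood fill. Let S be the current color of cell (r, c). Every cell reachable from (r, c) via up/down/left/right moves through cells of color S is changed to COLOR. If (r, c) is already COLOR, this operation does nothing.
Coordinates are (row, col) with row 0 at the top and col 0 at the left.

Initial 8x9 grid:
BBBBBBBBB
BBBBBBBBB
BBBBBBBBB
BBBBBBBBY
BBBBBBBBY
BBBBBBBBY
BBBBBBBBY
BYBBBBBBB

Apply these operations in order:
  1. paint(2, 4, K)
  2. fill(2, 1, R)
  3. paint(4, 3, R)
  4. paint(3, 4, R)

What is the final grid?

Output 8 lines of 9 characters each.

Answer: RRRRRRRRR
RRRRRRRRR
RRRRKRRRR
RRRRRRRRY
RRRRRRRRY
RRRRRRRRY
RRRRRRRRY
RYRRRRRRR

Derivation:
After op 1 paint(2,4,K):
BBBBBBBBB
BBBBBBBBB
BBBBKBBBB
BBBBBBBBY
BBBBBBBBY
BBBBBBBBY
BBBBBBBBY
BYBBBBBBB
After op 2 fill(2,1,R) [66 cells changed]:
RRRRRRRRR
RRRRRRRRR
RRRRKRRRR
RRRRRRRRY
RRRRRRRRY
RRRRRRRRY
RRRRRRRRY
RYRRRRRRR
After op 3 paint(4,3,R):
RRRRRRRRR
RRRRRRRRR
RRRRKRRRR
RRRRRRRRY
RRRRRRRRY
RRRRRRRRY
RRRRRRRRY
RYRRRRRRR
After op 4 paint(3,4,R):
RRRRRRRRR
RRRRRRRRR
RRRRKRRRR
RRRRRRRRY
RRRRRRRRY
RRRRRRRRY
RRRRRRRRY
RYRRRRRRR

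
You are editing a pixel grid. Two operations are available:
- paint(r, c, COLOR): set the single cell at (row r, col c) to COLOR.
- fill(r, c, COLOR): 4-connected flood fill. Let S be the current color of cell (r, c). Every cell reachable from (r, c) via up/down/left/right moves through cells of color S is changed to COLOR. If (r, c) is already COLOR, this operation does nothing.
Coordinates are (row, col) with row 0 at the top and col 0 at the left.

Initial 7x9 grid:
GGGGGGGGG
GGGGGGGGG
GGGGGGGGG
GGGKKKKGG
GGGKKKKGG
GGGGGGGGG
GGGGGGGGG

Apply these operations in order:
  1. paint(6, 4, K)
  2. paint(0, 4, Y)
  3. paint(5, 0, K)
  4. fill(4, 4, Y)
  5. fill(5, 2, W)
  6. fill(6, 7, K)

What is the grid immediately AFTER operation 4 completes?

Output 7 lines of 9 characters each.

Answer: GGGGYGGGG
GGGGGGGGG
GGGGGGGGG
GGGYYYYGG
GGGYYYYGG
KGGGGGGGG
GGGGKGGGG

Derivation:
After op 1 paint(6,4,K):
GGGGGGGGG
GGGGGGGGG
GGGGGGGGG
GGGKKKKGG
GGGKKKKGG
GGGGGGGGG
GGGGKGGGG
After op 2 paint(0,4,Y):
GGGGYGGGG
GGGGGGGGG
GGGGGGGGG
GGGKKKKGG
GGGKKKKGG
GGGGGGGGG
GGGGKGGGG
After op 3 paint(5,0,K):
GGGGYGGGG
GGGGGGGGG
GGGGGGGGG
GGGKKKKGG
GGGKKKKGG
KGGGGGGGG
GGGGKGGGG
After op 4 fill(4,4,Y) [8 cells changed]:
GGGGYGGGG
GGGGGGGGG
GGGGGGGGG
GGGYYYYGG
GGGYYYYGG
KGGGGGGGG
GGGGKGGGG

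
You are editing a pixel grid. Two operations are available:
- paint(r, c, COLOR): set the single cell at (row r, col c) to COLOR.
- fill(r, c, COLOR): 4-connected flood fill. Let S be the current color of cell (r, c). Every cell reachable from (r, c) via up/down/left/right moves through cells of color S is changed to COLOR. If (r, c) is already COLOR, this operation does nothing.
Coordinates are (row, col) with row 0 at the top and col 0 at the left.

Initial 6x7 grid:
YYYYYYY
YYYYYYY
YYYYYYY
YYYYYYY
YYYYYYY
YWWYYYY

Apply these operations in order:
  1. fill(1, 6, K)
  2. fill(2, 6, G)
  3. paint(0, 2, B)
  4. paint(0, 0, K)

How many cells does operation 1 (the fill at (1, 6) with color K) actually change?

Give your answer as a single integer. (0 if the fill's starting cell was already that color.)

Answer: 40

Derivation:
After op 1 fill(1,6,K) [40 cells changed]:
KKKKKKK
KKKKKKK
KKKKKKK
KKKKKKK
KKKKKKK
KWWKKKK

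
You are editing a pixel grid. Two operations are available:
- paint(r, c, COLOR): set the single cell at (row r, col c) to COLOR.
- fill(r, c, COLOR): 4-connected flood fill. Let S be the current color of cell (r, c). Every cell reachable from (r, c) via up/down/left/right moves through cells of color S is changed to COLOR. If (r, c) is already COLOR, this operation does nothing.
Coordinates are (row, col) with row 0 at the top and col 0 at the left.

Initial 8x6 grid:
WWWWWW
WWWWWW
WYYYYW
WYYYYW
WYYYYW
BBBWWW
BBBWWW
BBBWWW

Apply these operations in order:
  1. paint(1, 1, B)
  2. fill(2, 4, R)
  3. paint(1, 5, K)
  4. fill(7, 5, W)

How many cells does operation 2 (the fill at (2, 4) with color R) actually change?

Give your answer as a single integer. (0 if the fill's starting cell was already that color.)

Answer: 12

Derivation:
After op 1 paint(1,1,B):
WWWWWW
WBWWWW
WYYYYW
WYYYYW
WYYYYW
BBBWWW
BBBWWW
BBBWWW
After op 2 fill(2,4,R) [12 cells changed]:
WWWWWW
WBWWWW
WRRRRW
WRRRRW
WRRRRW
BBBWWW
BBBWWW
BBBWWW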